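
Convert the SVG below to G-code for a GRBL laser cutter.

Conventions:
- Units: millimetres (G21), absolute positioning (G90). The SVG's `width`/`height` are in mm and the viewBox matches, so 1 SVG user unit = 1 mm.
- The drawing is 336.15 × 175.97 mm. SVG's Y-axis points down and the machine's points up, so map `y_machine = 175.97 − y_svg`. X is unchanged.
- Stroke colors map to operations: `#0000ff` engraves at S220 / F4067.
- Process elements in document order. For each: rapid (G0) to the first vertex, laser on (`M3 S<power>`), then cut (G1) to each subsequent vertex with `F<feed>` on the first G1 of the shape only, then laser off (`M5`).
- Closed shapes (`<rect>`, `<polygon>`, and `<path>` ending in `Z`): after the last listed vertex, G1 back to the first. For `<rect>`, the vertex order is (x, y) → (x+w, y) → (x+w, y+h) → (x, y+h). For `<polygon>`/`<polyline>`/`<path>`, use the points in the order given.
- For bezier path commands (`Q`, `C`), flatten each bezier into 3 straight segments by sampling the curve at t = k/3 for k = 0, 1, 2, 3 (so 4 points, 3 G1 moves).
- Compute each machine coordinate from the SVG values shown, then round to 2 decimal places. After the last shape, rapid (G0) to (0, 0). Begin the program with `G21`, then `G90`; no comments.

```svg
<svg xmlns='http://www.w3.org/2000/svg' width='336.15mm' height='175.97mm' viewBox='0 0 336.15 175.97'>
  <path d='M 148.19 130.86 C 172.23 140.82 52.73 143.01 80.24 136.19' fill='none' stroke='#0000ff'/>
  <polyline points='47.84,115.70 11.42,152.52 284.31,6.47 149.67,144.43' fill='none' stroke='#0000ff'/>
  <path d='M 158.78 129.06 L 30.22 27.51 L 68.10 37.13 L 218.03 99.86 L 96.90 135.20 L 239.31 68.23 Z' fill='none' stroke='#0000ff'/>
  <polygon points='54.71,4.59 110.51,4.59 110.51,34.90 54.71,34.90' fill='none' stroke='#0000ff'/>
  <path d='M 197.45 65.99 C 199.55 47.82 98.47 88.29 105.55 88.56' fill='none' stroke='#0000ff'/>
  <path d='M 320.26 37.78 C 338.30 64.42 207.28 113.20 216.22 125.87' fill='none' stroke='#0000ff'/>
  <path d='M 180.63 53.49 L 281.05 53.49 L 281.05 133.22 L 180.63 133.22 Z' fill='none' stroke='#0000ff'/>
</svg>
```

viewBox `0 0 336.15 175.97` with mm width/height → 1 unit = 1 mm. Flip: y_m = 175.97 − y_svg.

**Shape 1** — `<path>` cubic bezier, stroke `#0000ff` → engrave (S220, F4067). Control points (SVG): P0=(148.19,130.86), P1=(172.23,140.82), P2=(52.73,143.01), P3=(80.24,136.19); sampled at t=k/3. Machine vertices: (148.19,45.11) → (135.14,37.79) → (90.97,35.92) → (80.24,39.78). Open path.

**Shape 2** — `<polyline>` open polyline, stroke `#0000ff` → engrave (S220, F4067). Machine vertices: (47.84,60.27) → (11.42,23.45) → (284.31,169.50) → (149.67,31.54). Open path.

**Shape 3** — `<path>` closed polygon, stroke `#0000ff` → engrave (S220, F4067). Machine vertices: (158.78,46.91) → (30.22,148.46) → (68.10,138.84) → (218.03,76.11) → (96.90,40.77) → (239.31,107.74) → (158.78,46.91). Closed: final G1 returns to the first vertex.

**Shape 4** — `<polygon>` rectangle, stroke `#0000ff` → engrave (S220, F4067). Machine vertices: (54.71,171.38) → (110.51,171.38) → (110.51,141.07) → (54.71,141.07) → (54.71,171.38). Closed: final G1 returns to the first vertex.

**Shape 5** — `<path>` cubic bezier, stroke `#0000ff` → engrave (S220, F4067). Control points (SVG): P0=(197.45,65.99), P1=(199.55,47.82), P2=(98.47,88.29), P3=(105.55,88.56); sampled at t=k/3. Machine vertices: (197.45,109.98) → (172.98,112.26) → (126.70,97.42) → (105.55,87.41). Open path.

**Shape 6** — `<path>` cubic bezier, stroke `#0000ff` → engrave (S220, F4067). Control points (SVG): P0=(320.26,37.78), P1=(338.30,64.42), P2=(207.28,113.20), P3=(216.22,125.87); sampled at t=k/3. Machine vertices: (320.26,138.19) → (299.32,106.33) → (243.23,72.65) → (216.22,50.10). Open path.

**Shape 7** — `<path>` rectangle, stroke `#0000ff` → engrave (S220, F4067). Machine vertices: (180.63,122.48) → (281.05,122.48) → (281.05,42.75) → (180.63,42.75) → (180.63,122.48). Closed: final G1 returns to the first vertex.

G21
G90
G0 X148.19 Y45.11
M3 S220
G1 X135.14 Y37.79 F4067
G1 X90.97 Y35.92
G1 X80.24 Y39.78
M5
G0 X47.84 Y60.27
M3 S220
G1 X11.42 Y23.45 F4067
G1 X284.31 Y169.50
G1 X149.67 Y31.54
M5
G0 X158.78 Y46.91
M3 S220
G1 X30.22 Y148.46 F4067
G1 X68.10 Y138.84
G1 X218.03 Y76.11
G1 X96.90 Y40.77
G1 X239.31 Y107.74
G1 X158.78 Y46.91
M5
G0 X54.71 Y171.38
M3 S220
G1 X110.51 Y171.38 F4067
G1 X110.51 Y141.07
G1 X54.71 Y141.07
G1 X54.71 Y171.38
M5
G0 X197.45 Y109.98
M3 S220
G1 X172.98 Y112.26 F4067
G1 X126.70 Y97.42
G1 X105.55 Y87.41
M5
G0 X320.26 Y138.19
M3 S220
G1 X299.32 Y106.33 F4067
G1 X243.23 Y72.65
G1 X216.22 Y50.10
M5
G0 X180.63 Y122.48
M3 S220
G1 X281.05 Y122.48 F4067
G1 X281.05 Y42.75
G1 X180.63 Y42.75
G1 X180.63 Y122.48
M5
G0 X0.00 Y0.00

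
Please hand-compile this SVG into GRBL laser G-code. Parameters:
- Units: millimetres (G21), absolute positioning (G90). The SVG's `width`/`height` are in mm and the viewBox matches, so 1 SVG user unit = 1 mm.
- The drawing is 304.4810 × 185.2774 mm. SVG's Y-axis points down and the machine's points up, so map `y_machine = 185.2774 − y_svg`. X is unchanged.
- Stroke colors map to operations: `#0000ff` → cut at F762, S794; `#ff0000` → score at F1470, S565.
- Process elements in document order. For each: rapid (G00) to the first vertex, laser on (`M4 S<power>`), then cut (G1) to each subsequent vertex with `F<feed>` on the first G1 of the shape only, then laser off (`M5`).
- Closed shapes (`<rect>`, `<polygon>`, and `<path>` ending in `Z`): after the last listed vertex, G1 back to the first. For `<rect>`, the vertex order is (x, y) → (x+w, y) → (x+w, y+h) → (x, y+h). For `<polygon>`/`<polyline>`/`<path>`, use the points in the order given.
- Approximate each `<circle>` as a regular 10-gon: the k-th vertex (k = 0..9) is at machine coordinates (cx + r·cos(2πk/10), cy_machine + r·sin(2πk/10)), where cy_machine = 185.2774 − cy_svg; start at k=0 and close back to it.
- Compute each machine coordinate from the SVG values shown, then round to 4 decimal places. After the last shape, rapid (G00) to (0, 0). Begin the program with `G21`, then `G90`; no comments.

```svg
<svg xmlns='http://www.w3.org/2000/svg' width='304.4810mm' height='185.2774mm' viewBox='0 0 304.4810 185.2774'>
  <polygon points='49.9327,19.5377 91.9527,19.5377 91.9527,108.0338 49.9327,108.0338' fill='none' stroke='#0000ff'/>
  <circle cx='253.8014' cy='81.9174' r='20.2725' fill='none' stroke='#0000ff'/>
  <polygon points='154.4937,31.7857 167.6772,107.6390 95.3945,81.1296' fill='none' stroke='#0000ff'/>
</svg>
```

G21
G90
G00 X49.9327 Y165.7397
M4 S794
G1 X91.9527 Y165.7397 F762
G1 X91.9527 Y77.2436
G1 X49.9327 Y77.2436
G1 X49.9327 Y165.7397
M5
G00 X274.0739 Y103.3600
M4 S794
G1 X270.2022 Y115.2759 F762
G1 X260.0659 Y122.6403
G1 X247.5369 Y122.6403
G1 X237.4006 Y115.2759
G1 X233.5289 Y103.3600
G1 X237.4006 Y91.4441
G1 X247.5369 Y84.0797
G1 X260.0659 Y84.0797
G1 X270.2022 Y91.4441
G1 X274.0739 Y103.3600
M5
G00 X154.4937 Y153.4917
M4 S794
G1 X167.6772 Y77.6384 F762
G1 X95.3945 Y104.1478
G1 X154.4937 Y153.4917
M5
G00 X0.0000 Y0.0000

viewBox `0 0 304.4810 185.2774` with mm width/height → 1 unit = 1 mm. Flip: y_m = 185.2774 − y_svg.

**Shape 1** — `<polygon>` rectangle, stroke `#0000ff` → cut (S794, F762). Machine vertices: (49.9327,165.7397) → (91.9527,165.7397) → (91.9527,77.2436) → (49.9327,77.2436) → (49.9327,165.7397). Closed: final G1 returns to the first vertex.

**Shape 2** — `<circle>` circle, stroke `#0000ff` → cut (S794, F762). Machine vertices: (274.0739,103.3600) → (270.2022,115.2759) → (260.0659,122.6403) → (247.5369,122.6403) → (237.4006,115.2759) → (233.5289,103.3600) → (237.4006,91.4441) → (247.5369,84.0797) → (260.0659,84.0797) → (270.2022,91.4441) → (274.0739,103.3600). Closed: final G1 returns to the first vertex.

**Shape 3** — `<polygon>` regular polygon, stroke `#0000ff` → cut (S794, F762). Machine vertices: (154.4937,153.4917) → (167.6772,77.6384) → (95.3945,104.1478) → (154.4937,153.4917). Closed: final G1 returns to the first vertex.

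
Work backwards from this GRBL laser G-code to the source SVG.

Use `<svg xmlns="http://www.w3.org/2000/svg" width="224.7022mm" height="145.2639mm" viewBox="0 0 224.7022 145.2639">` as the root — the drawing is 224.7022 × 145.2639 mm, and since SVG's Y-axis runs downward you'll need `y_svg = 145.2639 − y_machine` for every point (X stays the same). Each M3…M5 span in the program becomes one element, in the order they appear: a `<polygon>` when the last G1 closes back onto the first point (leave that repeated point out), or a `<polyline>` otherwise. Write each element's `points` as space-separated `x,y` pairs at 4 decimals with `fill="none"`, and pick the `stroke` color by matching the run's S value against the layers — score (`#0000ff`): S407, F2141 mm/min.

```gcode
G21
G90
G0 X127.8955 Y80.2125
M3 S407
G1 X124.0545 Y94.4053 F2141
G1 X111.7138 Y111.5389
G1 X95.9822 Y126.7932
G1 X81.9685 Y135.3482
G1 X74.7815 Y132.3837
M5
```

<svg xmlns="http://www.w3.org/2000/svg" width="224.7022mm" height="145.2639mm" viewBox="0 0 224.7022 145.2639">
  <polyline points="127.8955,65.0514 124.0545,50.8586 111.7138,33.7250 95.9822,18.4707 81.9685,9.9157 74.7815,12.8802" fill="none" stroke="#0000ff"/>
</svg>

y_svg = 145.2639 − y_m. Every run uses S407, so all elements get stroke `#0000ff` (score).

[1] open run; points: 127.8955,65.0514 124.0545,50.8586 111.7138,33.7250 95.9822,18.4707 81.9685,9.9157 74.7815,12.8802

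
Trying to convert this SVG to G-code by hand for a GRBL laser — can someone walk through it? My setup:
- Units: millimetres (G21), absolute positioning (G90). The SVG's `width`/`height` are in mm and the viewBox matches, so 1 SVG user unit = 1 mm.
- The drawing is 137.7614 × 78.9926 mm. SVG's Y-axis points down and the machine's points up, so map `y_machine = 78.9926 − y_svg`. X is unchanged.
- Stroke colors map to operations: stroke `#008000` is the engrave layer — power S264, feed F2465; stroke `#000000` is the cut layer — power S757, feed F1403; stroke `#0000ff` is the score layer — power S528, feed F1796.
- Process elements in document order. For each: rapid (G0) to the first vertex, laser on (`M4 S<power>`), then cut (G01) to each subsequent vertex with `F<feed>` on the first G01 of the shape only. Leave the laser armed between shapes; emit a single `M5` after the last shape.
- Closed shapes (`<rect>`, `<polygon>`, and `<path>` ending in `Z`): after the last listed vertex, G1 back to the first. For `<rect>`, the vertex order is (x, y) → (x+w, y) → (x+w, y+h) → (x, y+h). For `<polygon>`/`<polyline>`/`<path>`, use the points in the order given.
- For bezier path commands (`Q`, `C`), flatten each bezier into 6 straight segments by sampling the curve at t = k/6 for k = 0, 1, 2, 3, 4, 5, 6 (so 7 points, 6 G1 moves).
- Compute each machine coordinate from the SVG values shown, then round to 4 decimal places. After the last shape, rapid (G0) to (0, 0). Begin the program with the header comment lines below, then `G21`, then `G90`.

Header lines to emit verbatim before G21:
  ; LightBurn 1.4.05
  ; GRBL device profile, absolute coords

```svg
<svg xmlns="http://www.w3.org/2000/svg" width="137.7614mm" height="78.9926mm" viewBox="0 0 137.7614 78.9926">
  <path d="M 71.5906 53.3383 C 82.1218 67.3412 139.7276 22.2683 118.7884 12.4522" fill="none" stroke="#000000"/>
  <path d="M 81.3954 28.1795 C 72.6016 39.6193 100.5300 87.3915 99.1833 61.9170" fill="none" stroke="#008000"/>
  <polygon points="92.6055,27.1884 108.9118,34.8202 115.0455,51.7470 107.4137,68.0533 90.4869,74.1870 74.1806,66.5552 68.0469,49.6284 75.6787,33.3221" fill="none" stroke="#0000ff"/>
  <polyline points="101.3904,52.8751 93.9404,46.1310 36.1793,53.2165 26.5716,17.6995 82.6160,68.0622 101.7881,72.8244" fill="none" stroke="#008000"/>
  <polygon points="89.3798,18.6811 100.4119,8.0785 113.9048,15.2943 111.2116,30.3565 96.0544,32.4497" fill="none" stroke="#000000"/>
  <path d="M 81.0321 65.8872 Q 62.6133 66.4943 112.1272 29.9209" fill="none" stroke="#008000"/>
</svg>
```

1 u = 1 mm; y_m = 78.9926 − y.

[1] `<path>` cubic bezier, #000000→cut S757 F1403: (71.5906,25.6543) → (80.1975,23.1391) → (93.1608,27.8495) → (106.9909,37.1652) → (118.1985,48.4658) → (123.2942,59.1310) → (118.7884,66.5404)

[2] `<path>` cubic bezier, #008000→engrave S264 F2465: (81.3954,50.8131) → (79.7531,42.5728) → (82.3980,31.3210) → (87.4967,20.1015) → (93.2160,11.9582) → (97.7226,9.9349) → (99.1833,17.0756)

[3] `<polygon>` regular polygon, #0000ff→score S528 F1796: (92.6055,51.8042) → (108.9118,44.1724) → (115.0455,27.2456) → (107.4137,10.9393) → (90.4869,4.8056) → (74.1806,12.4374) → (68.0469,29.3642) → (75.6787,45.6705) → (92.6055,51.8042) (closed)

[4] `<polyline>` open polyline, #008000→engrave S264 F2465: (101.3904,26.1175) → (93.9404,32.8616) → (36.1793,25.7761) → (26.5716,61.2931) → (82.6160,10.9304) → (101.7881,6.1682)

[5] `<polygon>` regular polygon, #000000→cut S757 F1403: (89.3798,60.3115) → (100.4119,70.9141) → (113.9048,63.6983) → (111.2116,48.6361) → (96.0544,46.5429) → (89.3798,60.3115) (closed)

[6] `<path>` quadratic bezier, #008000→engrave S264 F2465: (81.0321,13.1054) → (76.7795,13.9358) → (76.3010,16.8318) → (79.5965,21.7934) → (86.6660,28.8206) → (97.5096,37.9134) → (112.1272,49.0717)

; LightBurn 1.4.05
; GRBL device profile, absolute coords
G21
G90
G0 X71.5906 Y25.6543
M4 S757
G01 X80.1975 Y23.1391 F1403
G01 X93.1608 Y27.8495
G01 X106.9909 Y37.1652
G01 X118.1985 Y48.4658
G01 X123.2942 Y59.1310
G01 X118.7884 Y66.5404
G0 X81.3954 Y50.8131
M4 S264
G01 X79.7531 Y42.5728 F2465
G01 X82.3980 Y31.3210
G01 X87.4967 Y20.1015
G01 X93.2160 Y11.9582
G01 X97.7226 Y9.9349
G01 X99.1833 Y17.0756
G0 X92.6055 Y51.8042
M4 S528
G01 X108.9118 Y44.1724 F1796
G01 X115.0455 Y27.2456
G01 X107.4137 Y10.9393
G01 X90.4869 Y4.8056
G01 X74.1806 Y12.4374
G01 X68.0469 Y29.3642
G01 X75.6787 Y45.6705
G01 X92.6055 Y51.8042
G0 X101.3904 Y26.1175
M4 S264
G01 X93.9404 Y32.8616 F2465
G01 X36.1793 Y25.7761
G01 X26.5716 Y61.2931
G01 X82.6160 Y10.9304
G01 X101.7881 Y6.1682
G0 X89.3798 Y60.3115
M4 S757
G01 X100.4119 Y70.9141 F1403
G01 X113.9048 Y63.6983
G01 X111.2116 Y48.6361
G01 X96.0544 Y46.5429
G01 X89.3798 Y60.3115
G0 X81.0321 Y13.1054
M4 S264
G01 X76.7795 Y13.9358 F2465
G01 X76.3010 Y16.8318
G01 X79.5965 Y21.7934
G01 X86.6660 Y28.8206
G01 X97.5096 Y37.9134
G01 X112.1272 Y49.0717
M5
G0 X0.0000 Y0.0000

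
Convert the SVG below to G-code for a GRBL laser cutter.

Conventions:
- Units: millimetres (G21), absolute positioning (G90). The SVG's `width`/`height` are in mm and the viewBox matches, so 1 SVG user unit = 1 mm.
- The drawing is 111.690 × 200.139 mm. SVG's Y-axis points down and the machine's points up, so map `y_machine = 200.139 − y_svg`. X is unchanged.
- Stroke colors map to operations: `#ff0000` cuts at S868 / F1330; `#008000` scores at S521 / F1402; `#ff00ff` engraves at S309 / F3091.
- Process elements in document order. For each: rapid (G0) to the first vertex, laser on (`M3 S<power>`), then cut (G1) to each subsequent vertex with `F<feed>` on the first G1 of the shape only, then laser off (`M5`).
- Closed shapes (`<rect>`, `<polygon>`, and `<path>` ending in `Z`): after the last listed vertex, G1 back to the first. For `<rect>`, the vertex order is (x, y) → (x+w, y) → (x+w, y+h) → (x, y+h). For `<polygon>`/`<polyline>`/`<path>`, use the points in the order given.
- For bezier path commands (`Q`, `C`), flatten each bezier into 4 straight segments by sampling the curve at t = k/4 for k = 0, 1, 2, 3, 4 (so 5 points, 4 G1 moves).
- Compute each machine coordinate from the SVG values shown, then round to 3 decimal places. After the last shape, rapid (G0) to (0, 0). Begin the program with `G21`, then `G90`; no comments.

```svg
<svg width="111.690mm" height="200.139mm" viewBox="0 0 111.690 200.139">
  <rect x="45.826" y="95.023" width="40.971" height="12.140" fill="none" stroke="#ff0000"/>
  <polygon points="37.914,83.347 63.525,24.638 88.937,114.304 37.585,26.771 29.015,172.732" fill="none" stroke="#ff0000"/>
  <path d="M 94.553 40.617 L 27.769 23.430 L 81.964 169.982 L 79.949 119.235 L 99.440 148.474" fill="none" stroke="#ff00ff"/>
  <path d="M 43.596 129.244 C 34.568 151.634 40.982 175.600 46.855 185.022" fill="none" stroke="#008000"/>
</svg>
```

1 u = 1 mm; y_m = 200.139 − y.

[1] `<rect>` rectangle, #ff0000→cut S868 F1330: (45.826,105.116) → (86.797,105.116) → (86.797,92.976) → (45.826,92.976) → (45.826,105.116) (closed)

[2] `<polygon>` closed polygon, #ff0000→cut S868 F1330: (37.914,116.792) → (63.525,175.501) → (88.937,85.835) → (37.585,173.368) → (29.015,27.407) → (37.914,116.792) (closed)

[3] `<path>` open polyline, #ff00ff→engrave S309 F3091: (94.553,159.522) → (27.769,176.709) → (81.964,30.157) → (79.949,80.904) → (99.440,51.665)

[4] `<path>` cubic bezier, #008000→score S521 F1402: (43.596,70.895) → (39.471,54.059) → (39.638,38.143) → (42.599,24.659) → (46.855,15.117)

G21
G90
G0 X45.826 Y105.116
M3 S868
G1 X86.797 Y105.116 F1330
G1 X86.797 Y92.976
G1 X45.826 Y92.976
G1 X45.826 Y105.116
M5
G0 X37.914 Y116.792
M3 S868
G1 X63.525 Y175.501 F1330
G1 X88.937 Y85.835
G1 X37.585 Y173.368
G1 X29.015 Y27.407
G1 X37.914 Y116.792
M5
G0 X94.553 Y159.522
M3 S309
G1 X27.769 Y176.709 F3091
G1 X81.964 Y30.157
G1 X79.949 Y80.904
G1 X99.440 Y51.665
M5
G0 X43.596 Y70.895
M3 S521
G1 X39.471 Y54.059 F1402
G1 X39.638 Y38.143
G1 X42.599 Y24.659
G1 X46.855 Y15.117
M5
G0 X0.000 Y0.000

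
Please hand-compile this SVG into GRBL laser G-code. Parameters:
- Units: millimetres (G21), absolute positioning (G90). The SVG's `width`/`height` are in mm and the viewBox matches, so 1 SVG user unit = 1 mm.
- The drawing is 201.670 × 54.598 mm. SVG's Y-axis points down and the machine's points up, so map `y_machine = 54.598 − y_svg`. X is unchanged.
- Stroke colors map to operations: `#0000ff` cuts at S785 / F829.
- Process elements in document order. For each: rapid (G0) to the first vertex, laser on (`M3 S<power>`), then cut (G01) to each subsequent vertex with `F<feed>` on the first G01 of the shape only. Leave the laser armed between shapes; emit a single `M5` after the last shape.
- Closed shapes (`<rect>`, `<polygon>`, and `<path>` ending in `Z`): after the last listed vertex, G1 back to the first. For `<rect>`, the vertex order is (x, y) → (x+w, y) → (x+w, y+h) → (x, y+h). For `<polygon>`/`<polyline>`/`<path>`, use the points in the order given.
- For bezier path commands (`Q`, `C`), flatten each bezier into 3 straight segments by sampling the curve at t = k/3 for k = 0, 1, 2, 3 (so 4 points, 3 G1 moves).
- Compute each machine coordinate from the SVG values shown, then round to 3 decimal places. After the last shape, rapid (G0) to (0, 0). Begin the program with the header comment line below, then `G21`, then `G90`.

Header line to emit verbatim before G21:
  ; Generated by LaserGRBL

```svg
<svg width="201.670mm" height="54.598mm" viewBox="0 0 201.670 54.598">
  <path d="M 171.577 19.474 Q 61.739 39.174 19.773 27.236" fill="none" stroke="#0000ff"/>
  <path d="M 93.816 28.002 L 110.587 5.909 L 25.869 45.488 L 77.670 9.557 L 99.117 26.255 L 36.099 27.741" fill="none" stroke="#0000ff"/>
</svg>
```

viewBox `0 0 201.670 54.598` with mm width/height → 1 unit = 1 mm. Flip: y_m = 54.598 − y_svg.

**Shape 1** — `<path>` quadratic bezier, stroke `#0000ff` → cut (S785, F829). Control points (SVG): P0=(171.577,19.474), P1=(61.739,39.174), P2=(19.773,27.236); sampled at t=k/3. Machine vertices: (171.577,35.124) → (105.893,25.506) → (55.292,22.919) → (19.773,27.362). Open path.

**Shape 2** — `<path>` open polyline, stroke `#0000ff` → cut (S785, F829). Machine vertices: (93.816,26.596) → (110.587,48.689) → (25.869,9.110) → (77.670,45.041) → (99.117,28.343) → (36.099,26.857). Open path.

; Generated by LaserGRBL
G21
G90
G0 X171.577 Y35.124
M3 S785
G01 X105.893 Y25.506 F829
G01 X55.292 Y22.919
G01 X19.773 Y27.362
G0 X93.816 Y26.596
M3 S785
G01 X110.587 Y48.689 F829
G01 X25.869 Y9.110
G01 X77.670 Y45.041
G01 X99.117 Y28.343
G01 X36.099 Y26.857
M5
G0 X0.000 Y0.000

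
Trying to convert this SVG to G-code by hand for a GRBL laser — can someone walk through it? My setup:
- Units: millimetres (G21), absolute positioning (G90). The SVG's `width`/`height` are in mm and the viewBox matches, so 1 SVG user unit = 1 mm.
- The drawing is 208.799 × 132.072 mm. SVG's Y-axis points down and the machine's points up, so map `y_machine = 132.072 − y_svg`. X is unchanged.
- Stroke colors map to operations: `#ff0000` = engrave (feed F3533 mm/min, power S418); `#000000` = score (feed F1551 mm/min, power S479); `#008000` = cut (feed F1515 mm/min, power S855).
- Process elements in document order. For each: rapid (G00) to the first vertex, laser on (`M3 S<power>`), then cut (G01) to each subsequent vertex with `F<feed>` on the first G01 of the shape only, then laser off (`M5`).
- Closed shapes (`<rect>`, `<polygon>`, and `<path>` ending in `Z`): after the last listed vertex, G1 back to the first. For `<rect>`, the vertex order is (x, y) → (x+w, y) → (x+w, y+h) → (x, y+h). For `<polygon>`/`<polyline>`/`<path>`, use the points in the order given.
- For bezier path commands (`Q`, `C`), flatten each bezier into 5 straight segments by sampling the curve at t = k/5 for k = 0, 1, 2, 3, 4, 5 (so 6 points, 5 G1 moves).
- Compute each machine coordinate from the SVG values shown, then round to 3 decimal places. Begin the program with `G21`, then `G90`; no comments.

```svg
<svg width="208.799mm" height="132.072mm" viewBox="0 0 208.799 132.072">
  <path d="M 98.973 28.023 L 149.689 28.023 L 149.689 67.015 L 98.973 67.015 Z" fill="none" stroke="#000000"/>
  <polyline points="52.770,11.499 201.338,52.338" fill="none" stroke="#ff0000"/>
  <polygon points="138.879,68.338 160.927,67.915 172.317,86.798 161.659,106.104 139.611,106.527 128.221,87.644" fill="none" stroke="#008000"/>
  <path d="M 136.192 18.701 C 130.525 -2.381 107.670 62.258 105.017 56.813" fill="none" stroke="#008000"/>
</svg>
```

viewBox `0 0 208.799 132.072` with mm width/height → 1 unit = 1 mm. Flip: y_m = 132.072 − y_svg.

**Shape 1** — `<path>` rectangle, stroke `#000000` → score (S479, F1551). Machine vertices: (98.973,104.049) → (149.689,104.049) → (149.689,65.057) → (98.973,65.057) → (98.973,104.049). Closed: final G1 returns to the first vertex.

**Shape 2** — `<polyline>` line segment, stroke `#ff0000` → engrave (S418, F3533). Machine vertices: (52.770,120.573) → (201.338,79.734). Open path.

**Shape 3** — `<polygon>` regular polygon, stroke `#008000` → cut (S855, F1515). Machine vertices: (138.879,63.734) → (160.927,64.157) → (172.317,45.274) → (161.659,25.968) → (139.611,25.545) → (128.221,44.428) → (138.879,63.734). Closed: final G1 returns to the first vertex.

**Shape 4** — `<path>` cubic bezier, stroke `#008000` → cut (S855, F1515). Control points (SVG): P0=(136.192,18.701), P1=(130.525,-2.381), P2=(107.670,62.258), P3=(105.017,56.813); sampled at t=k/5. Machine vertices: (136.192,113.371) → (131.028,116.980) → (123.534,107.495) → (115.505,92.394) → (108.734,79.156) → (105.017,75.259). Open path.

G21
G90
G00 X98.973 Y104.049
M3 S479
G01 X149.689 Y104.049 F1551
G01 X149.689 Y65.057
G01 X98.973 Y65.057
G01 X98.973 Y104.049
M5
G00 X52.770 Y120.573
M3 S418
G01 X201.338 Y79.734 F3533
M5
G00 X138.879 Y63.734
M3 S855
G01 X160.927 Y64.157 F1515
G01 X172.317 Y45.274
G01 X161.659 Y25.968
G01 X139.611 Y25.545
G01 X128.221 Y44.428
G01 X138.879 Y63.734
M5
G00 X136.192 Y113.371
M3 S855
G01 X131.028 Y116.980 F1515
G01 X123.534 Y107.495
G01 X115.505 Y92.394
G01 X108.734 Y79.156
G01 X105.017 Y75.259
M5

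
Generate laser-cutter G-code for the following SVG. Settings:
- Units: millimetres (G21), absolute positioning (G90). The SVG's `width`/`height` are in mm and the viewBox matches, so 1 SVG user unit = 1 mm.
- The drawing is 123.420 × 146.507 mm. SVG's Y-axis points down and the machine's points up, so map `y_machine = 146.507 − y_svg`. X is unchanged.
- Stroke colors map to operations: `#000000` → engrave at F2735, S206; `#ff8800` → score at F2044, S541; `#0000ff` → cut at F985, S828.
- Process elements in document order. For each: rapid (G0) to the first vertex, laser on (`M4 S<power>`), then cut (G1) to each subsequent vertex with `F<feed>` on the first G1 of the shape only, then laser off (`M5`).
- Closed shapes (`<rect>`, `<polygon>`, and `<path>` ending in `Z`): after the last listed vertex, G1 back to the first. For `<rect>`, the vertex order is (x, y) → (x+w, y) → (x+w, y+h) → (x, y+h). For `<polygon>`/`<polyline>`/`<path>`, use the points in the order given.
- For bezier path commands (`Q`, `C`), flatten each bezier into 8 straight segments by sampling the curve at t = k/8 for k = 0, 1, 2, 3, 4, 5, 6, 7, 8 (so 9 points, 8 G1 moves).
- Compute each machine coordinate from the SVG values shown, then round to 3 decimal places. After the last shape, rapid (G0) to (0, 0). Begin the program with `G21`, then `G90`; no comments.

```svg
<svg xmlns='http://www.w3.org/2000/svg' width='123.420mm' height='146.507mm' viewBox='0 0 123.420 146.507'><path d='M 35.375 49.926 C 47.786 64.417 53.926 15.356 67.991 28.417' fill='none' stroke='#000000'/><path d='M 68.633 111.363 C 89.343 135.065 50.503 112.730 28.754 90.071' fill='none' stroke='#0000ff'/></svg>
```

1 u = 1 mm; y_m = 146.507 − y.

[1] `<path>` cubic bezier, #000000→engrave S206 F2735: (35.375,96.581) → (39.763,93.880) → (43.729,95.665) → (47.440,100.462) → (51.063,106.799) → (54.763,113.203) → (58.706,118.202) → (63.060,120.321) → (67.991,118.090)

[2] `<path>` cubic bezier, #0000ff→cut S828 F985: (68.633,35.144) → (73.758,28.324) → (74.197,25.285) → (70.851,25.490) → (64.616,28.405) → (56.390,33.492) → (47.073,40.217) → (37.561,48.043) → (28.754,56.436)

G21
G90
G0 X35.375 Y96.581
M4 S206
G1 X39.763 Y93.880 F2735
G1 X43.729 Y95.665
G1 X47.440 Y100.462
G1 X51.063 Y106.799
G1 X54.763 Y113.203
G1 X58.706 Y118.202
G1 X63.060 Y120.321
G1 X67.991 Y118.090
M5
G0 X68.633 Y35.144
M4 S828
G1 X73.758 Y28.324 F985
G1 X74.197 Y25.285
G1 X70.851 Y25.490
G1 X64.616 Y28.405
G1 X56.390 Y33.492
G1 X47.073 Y40.217
G1 X37.561 Y48.043
G1 X28.754 Y56.436
M5
G0 X0.000 Y0.000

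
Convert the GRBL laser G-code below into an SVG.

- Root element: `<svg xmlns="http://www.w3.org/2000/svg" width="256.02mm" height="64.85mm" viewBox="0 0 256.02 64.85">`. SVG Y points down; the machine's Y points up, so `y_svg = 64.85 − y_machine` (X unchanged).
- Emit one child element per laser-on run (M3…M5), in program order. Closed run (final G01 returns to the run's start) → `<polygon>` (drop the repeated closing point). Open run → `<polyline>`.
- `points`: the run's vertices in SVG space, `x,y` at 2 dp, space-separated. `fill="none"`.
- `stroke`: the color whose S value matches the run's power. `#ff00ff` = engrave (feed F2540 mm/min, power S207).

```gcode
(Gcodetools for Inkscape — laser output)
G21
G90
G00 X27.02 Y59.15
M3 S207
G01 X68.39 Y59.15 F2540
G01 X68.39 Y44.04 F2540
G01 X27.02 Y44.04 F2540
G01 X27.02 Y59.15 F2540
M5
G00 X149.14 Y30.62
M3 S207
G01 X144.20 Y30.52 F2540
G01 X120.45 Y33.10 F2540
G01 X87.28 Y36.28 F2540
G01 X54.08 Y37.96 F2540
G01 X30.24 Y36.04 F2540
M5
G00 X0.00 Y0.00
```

<svg xmlns="http://www.w3.org/2000/svg" width="256.02mm" height="64.85mm" viewBox="0 0 256.02 64.85">
  <polygon points="27.02,5.70 68.39,5.70 68.39,20.81 27.02,20.81" fill="none" stroke="#ff00ff"/>
  <polyline points="149.14,34.23 144.20,34.33 120.45,31.75 87.28,28.57 54.08,26.89 30.24,28.81" fill="none" stroke="#ff00ff"/>
</svg>

Machine Y-up, SVG Y-down with viewBox height 64.85, so y_svg = 64.85 − y_machine; X carries over. Every run uses S207, so all elements get stroke `#ff00ff` (engrave).

Run 1: The run returns to its start, so emit a `<polygon>` with points (Y-flipped): 27.02,5.70 68.39,5.70 68.39,20.81 27.02,20.81.

Run 2: The run is open, so emit a `<polyline>` with points (Y-flipped): 149.14,34.23 144.20,34.33 120.45,31.75 87.28,28.57 54.08,26.89 30.24,28.81.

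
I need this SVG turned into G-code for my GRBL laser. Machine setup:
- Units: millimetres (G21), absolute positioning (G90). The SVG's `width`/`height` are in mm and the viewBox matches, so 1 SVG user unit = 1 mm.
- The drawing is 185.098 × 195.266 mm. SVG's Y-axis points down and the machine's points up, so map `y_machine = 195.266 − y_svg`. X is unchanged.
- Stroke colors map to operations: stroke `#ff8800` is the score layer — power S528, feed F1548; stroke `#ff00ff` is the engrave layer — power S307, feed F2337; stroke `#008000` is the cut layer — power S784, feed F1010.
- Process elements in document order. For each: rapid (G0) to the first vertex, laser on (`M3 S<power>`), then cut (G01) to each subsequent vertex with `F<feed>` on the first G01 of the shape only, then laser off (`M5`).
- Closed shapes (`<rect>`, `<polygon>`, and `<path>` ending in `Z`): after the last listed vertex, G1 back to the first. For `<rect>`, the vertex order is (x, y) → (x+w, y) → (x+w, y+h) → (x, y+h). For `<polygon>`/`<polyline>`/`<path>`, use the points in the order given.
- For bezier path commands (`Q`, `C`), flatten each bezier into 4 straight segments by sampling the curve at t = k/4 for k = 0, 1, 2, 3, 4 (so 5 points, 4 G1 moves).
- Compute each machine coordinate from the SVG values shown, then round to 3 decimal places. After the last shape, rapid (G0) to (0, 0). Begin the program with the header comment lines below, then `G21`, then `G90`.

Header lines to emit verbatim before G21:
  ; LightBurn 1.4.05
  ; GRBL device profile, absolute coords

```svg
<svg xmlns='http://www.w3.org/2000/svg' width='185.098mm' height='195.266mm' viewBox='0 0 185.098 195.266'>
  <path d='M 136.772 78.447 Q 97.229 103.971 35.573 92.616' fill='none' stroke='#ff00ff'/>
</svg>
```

1 u = 1 mm; y_m = 195.266 − y.

[1] `<path>` quadratic bezier, #ff00ff→engrave S307 F2337: (136.772,116.819) → (115.618,106.362) → (91.701,100.515) → (65.019,99.277) → (35.573,102.650)

; LightBurn 1.4.05
; GRBL device profile, absolute coords
G21
G90
G0 X136.772 Y116.819
M3 S307
G01 X115.618 Y106.362 F2337
G01 X91.701 Y100.515
G01 X65.019 Y99.277
G01 X35.573 Y102.650
M5
G0 X0.000 Y0.000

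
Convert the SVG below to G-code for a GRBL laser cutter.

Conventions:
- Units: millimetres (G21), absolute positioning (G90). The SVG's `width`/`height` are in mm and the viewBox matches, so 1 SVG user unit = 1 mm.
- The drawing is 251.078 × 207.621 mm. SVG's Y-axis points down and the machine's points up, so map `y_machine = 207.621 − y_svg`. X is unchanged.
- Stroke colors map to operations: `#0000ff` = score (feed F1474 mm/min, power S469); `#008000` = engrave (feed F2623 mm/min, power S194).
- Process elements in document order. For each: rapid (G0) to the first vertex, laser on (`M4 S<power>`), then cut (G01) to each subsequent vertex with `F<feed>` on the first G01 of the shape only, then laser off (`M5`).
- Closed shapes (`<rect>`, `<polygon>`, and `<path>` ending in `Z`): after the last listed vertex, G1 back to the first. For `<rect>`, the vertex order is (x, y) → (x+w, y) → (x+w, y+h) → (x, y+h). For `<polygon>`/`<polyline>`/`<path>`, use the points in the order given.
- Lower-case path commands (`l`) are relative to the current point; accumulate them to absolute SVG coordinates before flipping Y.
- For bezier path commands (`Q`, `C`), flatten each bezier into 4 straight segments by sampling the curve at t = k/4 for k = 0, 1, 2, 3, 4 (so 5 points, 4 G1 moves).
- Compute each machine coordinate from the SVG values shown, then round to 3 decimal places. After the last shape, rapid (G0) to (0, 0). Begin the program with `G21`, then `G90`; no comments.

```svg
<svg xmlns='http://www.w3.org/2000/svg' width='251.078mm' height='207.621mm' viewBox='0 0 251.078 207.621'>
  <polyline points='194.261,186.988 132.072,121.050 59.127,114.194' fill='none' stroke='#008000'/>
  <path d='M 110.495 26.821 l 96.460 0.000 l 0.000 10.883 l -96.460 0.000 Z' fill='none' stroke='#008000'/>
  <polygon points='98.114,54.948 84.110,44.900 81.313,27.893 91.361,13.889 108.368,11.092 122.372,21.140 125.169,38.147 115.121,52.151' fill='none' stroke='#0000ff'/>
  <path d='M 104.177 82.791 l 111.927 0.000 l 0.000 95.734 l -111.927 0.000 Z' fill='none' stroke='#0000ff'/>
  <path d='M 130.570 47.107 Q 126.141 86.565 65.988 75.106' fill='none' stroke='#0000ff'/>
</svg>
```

G21
G90
G0 X194.261 Y20.633
M4 S194
G01 X132.072 Y86.571 F2623
G01 X59.127 Y93.427
M5
G0 X110.495 Y180.800
M4 S194
G01 X206.955 Y180.800 F2623
G01 X206.955 Y169.917
G01 X110.495 Y169.917
G01 X110.495 Y180.800
M5
G0 X98.114 Y152.673
M4 S469
G01 X84.110 Y162.721 F1474
G01 X81.313 Y179.728
G01 X91.361 Y193.732
G01 X108.368 Y196.529
G01 X122.372 Y186.481
G01 X125.169 Y169.474
G01 X115.121 Y155.470
G01 X98.114 Y152.673
M5
G0 X104.177 Y124.830
M4 S469
G01 X216.104 Y124.830 F1474
G01 X216.104 Y29.096
G01 X104.177 Y29.096
G01 X104.177 Y124.830
M5
G0 X130.570 Y160.514
M4 S469
G01 X124.873 Y143.967 F1474
G01 X112.210 Y133.785
G01 X92.582 Y129.968
G01 X65.988 Y132.515
M5
G0 X0.000 Y0.000

Since the viewBox matches the mm dimensions, user units are millimetres directly. The only transform is the Y-flip y_m = 207.621 − y_svg.

Shape 1 is a open polyline drawn with `<polyline>`. Its stroke #008000 means engrave at S194, F2623. After flipping Y the toolpath is (194.261,20.633) → (132.072,86.571) → (59.127,93.427).

Shape 2 is a rectangle drawn with `<path>`. Its stroke #008000 means engrave at S194, F2623. After flipping Y the toolpath is (110.495,180.800) → (206.955,180.800) → (206.955,169.917) → (110.495,169.917) → (110.495,180.800), returning to the start.

Shape 3 is a regular polygon drawn with `<polygon>`. Its stroke #0000ff means score at S469, F1474. After flipping Y the toolpath is (98.114,152.673) → (84.110,162.721) → (81.313,179.728) → (91.361,193.732) → (108.368,196.529) → (122.372,186.481) → (125.169,169.474) → (115.121,155.470) → (98.114,152.673), returning to the start.

Shape 4 is a rectangle drawn with `<path>`. Its stroke #0000ff means score at S469, F1474. After flipping Y the toolpath is (104.177,124.830) → (216.104,124.830) → (216.104,29.096) → (104.177,29.096) → (104.177,124.830), returning to the start.

Shape 5 is a quadratic bezier drawn with `<path>`. Its stroke #0000ff means score at S469, F1474. After flipping Y the toolpath is (130.570,160.514) → (124.873,143.967) → (112.210,133.785) → (92.582,129.968) → (65.988,132.515).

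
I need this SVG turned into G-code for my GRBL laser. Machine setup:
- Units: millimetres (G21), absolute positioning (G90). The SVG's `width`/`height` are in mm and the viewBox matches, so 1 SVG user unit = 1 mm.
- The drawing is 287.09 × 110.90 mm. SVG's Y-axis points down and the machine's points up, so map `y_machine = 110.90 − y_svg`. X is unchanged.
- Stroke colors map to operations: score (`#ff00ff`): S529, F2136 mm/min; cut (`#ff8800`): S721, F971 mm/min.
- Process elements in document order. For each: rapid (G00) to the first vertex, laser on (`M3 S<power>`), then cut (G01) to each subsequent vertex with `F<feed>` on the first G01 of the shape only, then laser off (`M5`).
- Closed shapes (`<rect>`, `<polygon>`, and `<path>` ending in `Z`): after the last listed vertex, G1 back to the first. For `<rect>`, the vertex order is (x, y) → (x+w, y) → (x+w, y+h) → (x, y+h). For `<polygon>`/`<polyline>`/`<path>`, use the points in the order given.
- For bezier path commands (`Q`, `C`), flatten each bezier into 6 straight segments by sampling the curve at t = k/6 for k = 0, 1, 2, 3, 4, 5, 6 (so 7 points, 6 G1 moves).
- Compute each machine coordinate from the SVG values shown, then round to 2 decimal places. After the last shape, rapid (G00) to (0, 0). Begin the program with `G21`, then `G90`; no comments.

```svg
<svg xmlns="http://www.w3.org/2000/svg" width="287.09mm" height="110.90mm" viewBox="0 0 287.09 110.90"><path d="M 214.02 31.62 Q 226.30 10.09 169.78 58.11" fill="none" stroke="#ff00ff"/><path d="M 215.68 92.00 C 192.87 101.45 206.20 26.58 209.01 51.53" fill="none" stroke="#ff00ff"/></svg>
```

1 u = 1 mm; y_m = 110.90 − y.

[1] `<path>` quadratic bezier, #ff00ff→score S529 F2136: (214.02,79.28) → (216.20,84.52) → (214.56,85.91) → (209.10,83.42) → (199.82,77.08) → (186.71,66.86) → (169.78,52.79)

[2] `<path>` cubic bezier, #ff00ff→score S529 F2136: (215.68,18.90) → (207.07,20.35) → (203.19,30.74) → (202.74,44.95) → (204.42,57.87) → (206.94,64.38) → (209.01,59.37)

G21
G90
G00 X214.02 Y79.28
M3 S529
G01 X216.20 Y84.52 F2136
G01 X214.56 Y85.91
G01 X209.10 Y83.42
G01 X199.82 Y77.08
G01 X186.71 Y66.86
G01 X169.78 Y52.79
M5
G00 X215.68 Y18.90
M3 S529
G01 X207.07 Y20.35 F2136
G01 X203.19 Y30.74
G01 X202.74 Y44.95
G01 X204.42 Y57.87
G01 X206.94 Y64.38
G01 X209.01 Y59.37
M5
G00 X0.00 Y0.00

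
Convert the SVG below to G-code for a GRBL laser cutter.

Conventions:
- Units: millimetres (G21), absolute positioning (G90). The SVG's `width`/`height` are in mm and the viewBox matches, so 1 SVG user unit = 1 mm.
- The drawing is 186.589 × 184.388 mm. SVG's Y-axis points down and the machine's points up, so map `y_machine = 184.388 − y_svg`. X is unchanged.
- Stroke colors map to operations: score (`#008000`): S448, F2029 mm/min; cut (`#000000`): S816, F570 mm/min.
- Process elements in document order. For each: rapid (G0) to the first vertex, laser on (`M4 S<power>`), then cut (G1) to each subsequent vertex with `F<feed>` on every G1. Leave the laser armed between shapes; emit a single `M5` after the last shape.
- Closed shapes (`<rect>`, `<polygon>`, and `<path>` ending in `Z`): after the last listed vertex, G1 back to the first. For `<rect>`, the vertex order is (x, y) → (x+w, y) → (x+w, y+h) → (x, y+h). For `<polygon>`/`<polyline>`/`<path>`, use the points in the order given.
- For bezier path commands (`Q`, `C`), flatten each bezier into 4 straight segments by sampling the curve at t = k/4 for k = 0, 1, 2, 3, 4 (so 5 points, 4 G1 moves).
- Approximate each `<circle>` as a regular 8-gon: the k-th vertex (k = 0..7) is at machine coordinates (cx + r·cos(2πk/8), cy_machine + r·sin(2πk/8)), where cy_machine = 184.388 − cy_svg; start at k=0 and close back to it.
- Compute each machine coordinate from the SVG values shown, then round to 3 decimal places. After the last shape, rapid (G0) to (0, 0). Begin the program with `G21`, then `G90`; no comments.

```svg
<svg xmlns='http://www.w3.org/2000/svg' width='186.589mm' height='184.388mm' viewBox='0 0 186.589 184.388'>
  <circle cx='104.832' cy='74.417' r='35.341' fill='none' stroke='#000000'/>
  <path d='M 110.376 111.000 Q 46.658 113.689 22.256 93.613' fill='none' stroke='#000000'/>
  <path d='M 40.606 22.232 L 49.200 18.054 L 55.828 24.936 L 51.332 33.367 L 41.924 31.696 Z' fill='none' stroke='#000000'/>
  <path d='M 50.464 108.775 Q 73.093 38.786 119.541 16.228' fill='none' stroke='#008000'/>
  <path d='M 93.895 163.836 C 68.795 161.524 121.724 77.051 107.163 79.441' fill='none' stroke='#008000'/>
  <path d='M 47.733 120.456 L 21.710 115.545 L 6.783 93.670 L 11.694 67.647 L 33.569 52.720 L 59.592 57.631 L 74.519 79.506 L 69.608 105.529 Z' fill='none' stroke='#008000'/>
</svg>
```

G21
G90
G0 X140.173 Y109.971
M4 S816
G1 X129.822 Y134.961 F570
G1 X104.832 Y145.312 F570
G1 X79.842 Y134.961 F570
G1 X69.491 Y109.971 F570
G1 X79.842 Y84.981 F570
G1 X104.832 Y74.630 F570
G1 X129.822 Y84.981 F570
G1 X140.173 Y109.971 F570
G0 X110.376 Y73.388
M4 S816
G1 X80.974 Y73.466 F570
G1 X56.487 Y76.390 F570
G1 X36.914 Y82.160 F570
G1 X22.256 Y90.775 F570
G0 X40.606 Y162.156
M4 S816
G1 X49.200 Y166.334 F570
G1 X55.828 Y159.452 F570
G1 X51.332 Y151.021 F570
G1 X41.924 Y152.692 F570
G1 X40.606 Y162.156 F570
G0 X50.464 Y75.613
M4 S448
G1 X63.267 Y107.643 F2029
G1 X79.048 Y133.744 F2029
G1 X97.806 Y153.917 F2029
G1 X119.541 Y168.160 F2029
G0 X93.895 Y20.552
M4 S448
G1 X87.427 Y35.050 F2029
G1 X96.577 Y64.513 F2029
G1 X107.703 Y93.094 F2029
G1 X107.163 Y104.947 F2029
G0 X47.733 Y63.932
M4 S448
G1 X21.710 Y68.843 F2029
G1 X6.783 Y90.718 F2029
G1 X11.694 Y116.741 F2029
G1 X33.569 Y131.668 F2029
G1 X59.592 Y126.757 F2029
G1 X74.519 Y104.882 F2029
G1 X69.608 Y78.859 F2029
G1 X47.733 Y63.932 F2029
M5
G0 X0.000 Y0.000

1 u = 1 mm; y_m = 184.388 − y.

[1] `<circle>` circle, #000000→cut S816 F570: (140.173,109.971) → (129.822,134.961) → (104.832,145.312) → (79.842,134.961) → (69.491,109.971) → (79.842,84.981) → (104.832,74.630) → (129.822,84.981) → (140.173,109.971) (closed)

[2] `<path>` quadratic bezier, #000000→cut S816 F570: (110.376,73.388) → (80.974,73.466) → (56.487,76.390) → (36.914,82.160) → (22.256,90.775)

[3] `<path>` regular polygon, #000000→cut S816 F570: (40.606,162.156) → (49.200,166.334) → (55.828,159.452) → (51.332,151.021) → (41.924,152.692) → (40.606,162.156) (closed)

[4] `<path>` quadratic bezier, #008000→score S448 F2029: (50.464,75.613) → (63.267,107.643) → (79.048,133.744) → (97.806,153.917) → (119.541,168.160)

[5] `<path>` cubic bezier, #008000→score S448 F2029: (93.895,20.552) → (87.427,35.050) → (96.577,64.513) → (107.703,93.094) → (107.163,104.947)

[6] `<path>` regular polygon, #008000→score S448 F2029: (47.733,63.932) → (21.710,68.843) → (6.783,90.718) → (11.694,116.741) → (33.569,131.668) → (59.592,126.757) → (74.519,104.882) → (69.608,78.859) → (47.733,63.932) (closed)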